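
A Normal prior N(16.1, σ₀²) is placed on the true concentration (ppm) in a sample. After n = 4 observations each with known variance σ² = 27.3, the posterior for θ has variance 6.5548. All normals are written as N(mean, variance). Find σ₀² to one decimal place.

For the Normal–Normal model with known σ², precisions add: τ_n = τ₀ + n/σ².
So 1/σ₀² = 1/6.5548 − 4/27.3 = 0.152560 − 0.146520 = 0.006040.
Hence σ₀² = 1/0.006040 ≈ 165.6.

σ₀² = 165.6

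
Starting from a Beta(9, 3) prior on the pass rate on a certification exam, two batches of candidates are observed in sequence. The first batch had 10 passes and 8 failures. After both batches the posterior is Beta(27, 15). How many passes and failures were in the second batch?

8 passes and 4 failures

Because Beta–binomial updating is additive in the counts, the combined data contributed (α_post−α_prior, β_post−β_prior) successes and failures.
Total across both batches: 27−9=18 passes, 15−3=12 failures.
Subtract the first batch: 18−10=8 passes and 12−8=4 failures.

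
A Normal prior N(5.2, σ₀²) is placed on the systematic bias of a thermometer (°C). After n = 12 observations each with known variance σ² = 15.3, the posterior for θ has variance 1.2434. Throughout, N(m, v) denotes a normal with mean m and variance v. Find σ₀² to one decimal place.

For the Normal–Normal model with known σ², precisions add: τ_n = τ₀ + n/σ².
So 1/σ₀² = 1/1.2434 − 12/15.3 = 0.804246 − 0.784314 = 0.019932.
Hence σ₀² = 1/0.019932 ≈ 50.2.

σ₀² = 50.2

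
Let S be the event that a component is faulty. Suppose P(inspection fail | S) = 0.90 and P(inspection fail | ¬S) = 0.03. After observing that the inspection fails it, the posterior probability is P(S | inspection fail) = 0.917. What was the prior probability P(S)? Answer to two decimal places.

P(S) = 0.27

In odds form, posterior odds = prior odds × likelihood ratio, so prior odds = posterior odds ÷ LR.
Posterior odds = 0.917/(1−0.917) = 11.0482. LR = 0.90/0.03 = 30.0000.
Prior odds = 11.0482/30.0000 = 0.3683, so P(S) = 0.3683/(1+0.3683) ≈ 0.27.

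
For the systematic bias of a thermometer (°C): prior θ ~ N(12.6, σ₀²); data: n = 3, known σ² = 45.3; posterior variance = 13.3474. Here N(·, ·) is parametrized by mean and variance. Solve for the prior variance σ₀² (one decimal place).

σ₀² = 115.0

Posterior precision equals prior precision plus data precision: 1/σ_n² = 1/σ₀² + n/σ².
So 1/σ₀² = 1/13.3474 − 3/45.3 = 0.074921 − 0.066225 = 0.008696.
Hence σ₀² = 1/0.008696 ≈ 115.0.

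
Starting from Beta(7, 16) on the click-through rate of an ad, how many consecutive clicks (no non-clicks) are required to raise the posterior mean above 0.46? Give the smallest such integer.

k = 7

After k clicks and 0 non-clicks the posterior is Beta(7+k, 16), with mean (7+k)/(7+16+k).
Set (7+k)/(23+k) > 0.46 and solve: k > (0.46·23 − 7)/(1 − 0.46) = 6.630.
The smallest integer exceeding 6.630 is 7, and checking k=7: (14)/(30) = 0.4667 > 0.46.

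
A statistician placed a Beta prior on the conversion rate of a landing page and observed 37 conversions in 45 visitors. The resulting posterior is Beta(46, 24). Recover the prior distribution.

Beta(9, 16)

Under Beta–binomial conjugacy the posterior parameters are (α+s, β+f).
Subtract the data counts: 46−37=9, 24−8=16.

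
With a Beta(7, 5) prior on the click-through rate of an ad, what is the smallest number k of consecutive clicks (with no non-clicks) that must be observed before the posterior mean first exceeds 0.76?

k = 9

After k clicks and 0 non-clicks the posterior is Beta(7+k, 5), with mean (7+k)/(7+5+k).
Set (7+k)/(12+k) > 0.76 and solve: k > (0.76·12 − 7)/(1 − 0.76) = 8.833.
The smallest integer exceeding 8.833 is 9.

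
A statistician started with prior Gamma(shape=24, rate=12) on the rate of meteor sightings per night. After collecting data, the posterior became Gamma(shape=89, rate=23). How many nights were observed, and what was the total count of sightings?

Gamma–Poisson conjugacy: posterior shape = α + Σxᵢ, posterior rate = β + n.
Matching: Σxᵢ = 89 − 24 = 65 and n = 23 − 12 = 11.

n = 11 nights with total 65 sightings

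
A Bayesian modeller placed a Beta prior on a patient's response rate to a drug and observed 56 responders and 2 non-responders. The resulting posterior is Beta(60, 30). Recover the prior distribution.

A Beta(a, b) prior with s successes and f failures in binomial data gives a Beta(a+s, b+f) posterior.
Subtract the data counts: 60−56=4, 30−2=28.

Beta(4, 28)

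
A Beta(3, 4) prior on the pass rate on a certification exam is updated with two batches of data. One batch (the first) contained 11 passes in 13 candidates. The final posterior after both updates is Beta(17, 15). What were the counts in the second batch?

3 passes and 9 failures

Sequential conjugate updates are equivalent to a single update on the pooled data, so total successes = posterior α − prior α and total failures = posterior β − prior β.
Total across both batches: 17−3=14 passes, 15−4=11 failures.
Subtract the first batch: 14−11=3 passes and 11−2=9 failures.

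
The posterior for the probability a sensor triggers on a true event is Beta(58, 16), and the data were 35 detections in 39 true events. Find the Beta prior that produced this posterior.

Beta is conjugate to the binomial likelihood: posterior = Beta(a+s, b+f).
So a = 58 − 35 = 23 and b = 16 − 4 = 12.

Beta(23, 12)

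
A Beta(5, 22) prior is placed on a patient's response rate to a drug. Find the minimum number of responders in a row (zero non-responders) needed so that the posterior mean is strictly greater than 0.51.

After k responders and 0 non-responders the posterior is Beta(5+k, 22), with mean (5+k)/(5+22+k).
Set (5+k)/(27+k) > 0.51 and solve: k > (0.51·27 − 5)/(1 − 0.51) = 17.898.
The smallest integer exceeding 17.898 is 18.

k = 18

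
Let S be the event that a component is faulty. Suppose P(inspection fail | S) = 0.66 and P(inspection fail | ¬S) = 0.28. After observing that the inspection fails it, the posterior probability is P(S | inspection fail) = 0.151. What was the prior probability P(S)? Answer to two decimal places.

In odds form, posterior odds = prior odds × likelihood ratio, so prior odds = posterior odds ÷ LR.
Posterior odds = 0.151/(1−0.151) = 0.1779. LR = 0.66/0.28 = 2.3571.
Prior odds = 0.1779/2.3571 = 0.0755, so P(S) = 0.0755/(1+0.0755) ≈ 0.07.

P(S) = 0.07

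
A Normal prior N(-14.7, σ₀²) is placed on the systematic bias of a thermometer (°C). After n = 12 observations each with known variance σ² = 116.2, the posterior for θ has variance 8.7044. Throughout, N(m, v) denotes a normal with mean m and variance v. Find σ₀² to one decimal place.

σ₀² = 86.1

For the Normal–Normal model with known σ², precisions add: τ_n = τ₀ + n/σ².
So 1/σ₀² = 1/8.7044 − 12/116.2 = 0.114884 − 0.103270 = 0.011614.
Hence σ₀² = 1/0.011614 ≈ 86.1.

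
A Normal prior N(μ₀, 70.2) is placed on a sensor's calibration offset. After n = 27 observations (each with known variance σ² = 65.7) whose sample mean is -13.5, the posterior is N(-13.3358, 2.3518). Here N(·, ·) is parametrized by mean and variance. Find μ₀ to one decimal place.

The posterior mean is a precision-weighted average: μ_n = (τ₀μ₀ + τ_data·x̄)/(τ₀+τ_data), with τ₀=1/σ₀² and τ_data=n/σ².
Here τ₀ = 1/70.2 = 0.014245 and τ_data = 27/65.7 = 0.410959, so τ_n = 0.425204.
Rearranging for μ₀: μ₀ = (μ_n·τ_n − τ_data·x̄)/τ₀ = (-13.3358·0.425204 − 0.410959·-13.5) / 0.014245 = -0.122489/0.014245 ≈ -8.6.

μ₀ = -8.6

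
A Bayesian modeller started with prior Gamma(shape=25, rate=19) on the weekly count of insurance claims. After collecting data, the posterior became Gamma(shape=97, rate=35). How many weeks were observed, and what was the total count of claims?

A Gamma(α, β) prior (rate parametrization) on a Poisson rate with n observations summing to S gives posterior Gamma(α+S, β+n).
Matching: Σxᵢ = 97 − 25 = 72 and n = 35 − 19 = 16.

n = 16 weeks with total 72 claims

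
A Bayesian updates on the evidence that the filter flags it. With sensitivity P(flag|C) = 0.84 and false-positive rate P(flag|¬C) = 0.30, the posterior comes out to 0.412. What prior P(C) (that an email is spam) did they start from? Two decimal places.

In odds form, posterior odds = prior odds × likelihood ratio, so prior odds = posterior odds ÷ LR.
Posterior odds = 0.412/(1−0.412) = 0.7007. LR = 0.84/0.30 = 2.8000.
Prior odds = 0.7007/2.8000 = 0.2503, so P(C) = 0.2503/(1+0.2503) ≈ 0.20.

P(C) = 0.20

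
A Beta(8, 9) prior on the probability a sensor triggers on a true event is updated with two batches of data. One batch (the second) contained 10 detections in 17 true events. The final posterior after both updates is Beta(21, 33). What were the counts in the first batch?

Sequential conjugate updates are equivalent to a single update on the pooled data, so total successes = posterior α − prior α and total failures = posterior β − prior β.
Total across both batches: 21−8=13 detections, 33−9=24 misses.
Subtract the second batch: 13−10=3 detections and 24−7=17 misses.

3 detections and 17 misses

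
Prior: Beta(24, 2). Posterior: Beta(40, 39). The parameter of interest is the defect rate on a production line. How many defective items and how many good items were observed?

16 defective items and 37 good items

Under Beta–binomial conjugacy the posterior parameters are (a+s, b+f).
Match parameters: s=40−24=16, f=39−2=37.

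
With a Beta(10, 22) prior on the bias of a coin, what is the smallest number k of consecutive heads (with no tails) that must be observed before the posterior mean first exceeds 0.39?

k = 5

After k heads and 0 tails the posterior is Beta(10+k, 22), with mean (10+k)/(10+22+k).
Set (10+k)/(32+k) > 0.39 and solve: k > (0.39·32 − 10)/(1 − 0.39) = 4.066.
The smallest integer exceeding 4.066 is 5, and checking k=5: (15)/(37) = 0.4054 > 0.39.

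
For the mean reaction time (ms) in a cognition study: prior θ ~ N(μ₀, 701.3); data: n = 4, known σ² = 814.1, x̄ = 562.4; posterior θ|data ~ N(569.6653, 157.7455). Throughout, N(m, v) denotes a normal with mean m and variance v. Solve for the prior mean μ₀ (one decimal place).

μ₀ = 594.7

The posterior mean is a precision-weighted average: μ_n = (τ₀μ₀ + τ_data·x̄)/(τ₀+τ_data), with τ₀=1/σ₀² and τ_data=n/σ².
Here τ₀ = 1/701.3 = 0.001426 and τ_data = 4/814.1 = 0.004913, so τ_n = 0.006339.
Rearranging for μ₀: μ₀ = (μ_n·τ_n − τ_data·x̄)/τ₀ = (569.6653·0.006339 − 0.004913·562.4) / 0.001426 = 0.848037/0.001426 ≈ 594.7.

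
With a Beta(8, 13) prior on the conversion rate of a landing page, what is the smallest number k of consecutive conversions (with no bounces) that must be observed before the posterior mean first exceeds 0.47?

k = 4

After k conversions and 0 bounces the posterior is Beta(8+k, 13), with mean (8+k)/(8+13+k).
Set (8+k)/(21+k) > 0.47 and solve: k > (0.47·21 − 8)/(1 − 0.47) = 3.528.
The smallest integer exceeding 3.528 is 4.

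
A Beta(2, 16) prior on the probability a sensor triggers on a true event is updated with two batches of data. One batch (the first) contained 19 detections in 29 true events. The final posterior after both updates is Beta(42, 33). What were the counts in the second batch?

Because Beta–binomial updating is additive in the counts, the combined data contributed (α_post−α_prior, β_post−β_prior) successes and failures.
Total across both batches: 42−2=40 detections, 33−16=17 misses.
Subtract the first batch: 40−19=21 detections and 17−10=7 misses.

21 detections and 7 misses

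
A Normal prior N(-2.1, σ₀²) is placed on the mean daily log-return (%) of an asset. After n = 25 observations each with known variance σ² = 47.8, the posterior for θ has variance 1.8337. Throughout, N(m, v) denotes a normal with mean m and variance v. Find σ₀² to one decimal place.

Posterior precision equals prior precision plus data precision: 1/σ_n² = 1/σ₀² + n/σ².
So 1/σ₀² = 1/1.8337 − 25/47.8 = 0.545345 − 0.523013 = 0.022332.
Hence σ₀² = 1/0.022332 ≈ 44.8.

σ₀² = 44.8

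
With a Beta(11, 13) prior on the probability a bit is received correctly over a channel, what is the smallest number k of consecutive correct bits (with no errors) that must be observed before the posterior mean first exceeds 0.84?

After k correct bits and 0 errors the posterior is Beta(11+k, 13), with mean (11+k)/(11+13+k).
Set (11+k)/(24+k) > 0.84 and solve: k > (0.84·24 − 11)/(1 − 0.84) = 57.250.
The smallest integer exceeding 57.250 is 58, and checking k=58: (69)/(82) = 0.8415 > 0.84.

k = 58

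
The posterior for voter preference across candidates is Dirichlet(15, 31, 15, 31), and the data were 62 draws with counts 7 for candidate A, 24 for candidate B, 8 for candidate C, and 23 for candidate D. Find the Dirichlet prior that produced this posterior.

Dirichlet(8, 7, 7, 8)

For a Dirichlet(α) prior with multinomial counts c, the posterior is Dirichlet(α + c) componentwise.
Subtract each count from the matching posterior parameter: 15−7=8, 31−24=7, 15−8=7, 31−23=8.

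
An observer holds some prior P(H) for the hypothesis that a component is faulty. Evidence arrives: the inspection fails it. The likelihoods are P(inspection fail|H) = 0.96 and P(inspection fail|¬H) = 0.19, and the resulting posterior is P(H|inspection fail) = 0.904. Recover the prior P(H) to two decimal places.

P(H) = 0.65

In odds form, posterior odds = prior odds × likelihood ratio, so prior odds = posterior odds ÷ LR.
Posterior odds = 0.904/(1−0.904) = 9.4167. LR = 0.96/0.19 = 5.0526.
Prior odds = 9.4167/5.0526 = 1.8637, so P(H) = 1.8637/(1+1.8637) ≈ 0.65.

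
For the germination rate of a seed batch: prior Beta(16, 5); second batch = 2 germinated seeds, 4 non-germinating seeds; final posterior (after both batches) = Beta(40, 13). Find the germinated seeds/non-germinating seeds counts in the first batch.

Sequential conjugate updates are equivalent to a single update on the pooled data, so total successes = posterior α − prior α and total failures = posterior β − prior β.
Total across both batches: 40−16=24 germinated seeds, 13−5=8 non-germinating seeds.
Subtract the second batch: 24−2=22 germinated seeds and 8−4=4 non-germinating seeds.

22 germinated seeds and 4 non-germinating seeds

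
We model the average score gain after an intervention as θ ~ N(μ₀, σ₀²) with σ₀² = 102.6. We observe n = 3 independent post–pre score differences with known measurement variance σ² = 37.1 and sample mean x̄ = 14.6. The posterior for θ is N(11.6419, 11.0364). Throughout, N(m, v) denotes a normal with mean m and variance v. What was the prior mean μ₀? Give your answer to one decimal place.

μ₀ = -12.9

The posterior mean is a precision-weighted average: μ_n = (τ₀μ₀ + τ_data·x̄)/(τ₀+τ_data), with τ₀=1/σ₀² and τ_data=n/σ².
Here τ₀ = 1/102.6 = 0.009747 and τ_data = 3/37.1 = 0.080863, so τ_n = 0.090610.
Rearranging for μ₀: μ₀ = (μ_n·τ_n − τ_data·x̄)/τ₀ = (11.6419·0.090610 − 0.080863·14.6) / 0.009747 = -0.125727/0.009747 ≈ -12.9.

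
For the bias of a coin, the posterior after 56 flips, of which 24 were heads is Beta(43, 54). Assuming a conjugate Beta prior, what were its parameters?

Beta(19, 22)

A Beta(α, β) prior with s successes and f failures in binomial data gives a Beta(α+s, β+f) posterior.
Subtract the data counts: 43−24=19, 54−32=22.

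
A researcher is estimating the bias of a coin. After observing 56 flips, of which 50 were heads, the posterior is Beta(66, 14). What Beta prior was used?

Under Beta–binomial conjugacy the posterior parameters are (α+s, β+f).
Subtract the data counts: 66−50=16, 14−6=8.

Beta(16, 8)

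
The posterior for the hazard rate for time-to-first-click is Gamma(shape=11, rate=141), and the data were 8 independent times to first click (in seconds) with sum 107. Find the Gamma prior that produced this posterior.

For an exponential likelihood with a Gamma(α, β) prior on the rate, n observations with total T give posterior Gamma(α+n, β+T).
So α = 11 − 8 = 3 and β = 141 − 107 = 34.

Gamma(shape=3, rate=34)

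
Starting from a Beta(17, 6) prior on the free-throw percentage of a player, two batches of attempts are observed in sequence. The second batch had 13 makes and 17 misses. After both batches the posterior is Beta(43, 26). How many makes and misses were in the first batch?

Sequential conjugate updates are equivalent to a single update on the pooled data, so total successes = posterior α − prior α and total failures = posterior β − prior β.
Total across both batches: 43−17=26 makes, 26−6=20 misses.
Subtract the second batch: 26−13=13 makes and 20−17=3 misses.

13 makes and 3 misses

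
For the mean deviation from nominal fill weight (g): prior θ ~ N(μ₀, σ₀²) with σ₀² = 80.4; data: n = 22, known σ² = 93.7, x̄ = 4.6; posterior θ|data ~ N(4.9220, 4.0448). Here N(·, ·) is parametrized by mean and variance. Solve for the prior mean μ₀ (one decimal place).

μ₀ = 11.0

With known observation variance, the Normal–Normal posterior has precision τ_n = τ₀ + n/σ² and mean μ_n = (τ₀μ₀ + (n/σ²)x̄)/τ_n.
Here τ₀ = 1/80.4 = 0.012438 and τ_data = 22/93.7 = 0.234792, so τ_n = 0.247230.
Rearranging for μ₀: μ₀ = (μ_n·τ_n − τ_data·x̄)/τ₀ = (4.9220·0.247230 − 0.234792·4.6) / 0.012438 = 0.136823/0.012438 ≈ 11.0.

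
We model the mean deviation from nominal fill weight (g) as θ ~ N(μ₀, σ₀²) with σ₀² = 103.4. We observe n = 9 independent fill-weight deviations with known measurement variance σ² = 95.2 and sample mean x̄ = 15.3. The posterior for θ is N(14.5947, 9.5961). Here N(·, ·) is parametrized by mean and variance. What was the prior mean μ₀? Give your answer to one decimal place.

μ₀ = 7.7

With known observation variance, the Normal–Normal posterior has precision τ_n = τ₀ + n/σ² and mean μ_n = (τ₀μ₀ + (n/σ²)x̄)/τ_n.
Here τ₀ = 1/103.4 = 0.009671 and τ_data = 9/95.2 = 0.094538, so τ_n = 0.104209.
Rearranging for μ₀: μ₀ = (μ_n·τ_n − τ_data·x̄)/τ₀ = (14.5947·0.104209 − 0.094538·15.3) / 0.009671 = 0.074468/0.009671 ≈ 7.7.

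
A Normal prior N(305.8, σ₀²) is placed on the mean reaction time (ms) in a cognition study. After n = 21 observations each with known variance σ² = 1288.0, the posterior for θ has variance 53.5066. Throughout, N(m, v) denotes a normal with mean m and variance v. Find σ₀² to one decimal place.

Posterior precision equals prior precision plus data precision: 1/σ_n² = 1/σ₀² + n/σ².
So 1/σ₀² = 1/53.5066 − 21/1288.0 = 0.018689 − 0.016304 = 0.002385.
Hence σ₀² = 1/0.002385 ≈ 419.3.

σ₀² = 419.3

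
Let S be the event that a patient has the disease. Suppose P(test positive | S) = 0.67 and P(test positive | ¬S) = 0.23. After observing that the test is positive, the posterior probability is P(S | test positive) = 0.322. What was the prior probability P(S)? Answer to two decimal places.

P(S) = 0.14

Bayes' rule in odds form gives O(S|E) = O(S)·[P(E|S)/P(E|¬S)], hence O(S) = O(S|E)/LR.
Posterior odds = 0.322/(1−0.322) = 0.4749. LR = 0.67/0.23 = 2.9130.
Prior odds = 0.4749/2.9130 = 0.1630, so P(S) = 0.1630/(1+0.1630) ≈ 0.14.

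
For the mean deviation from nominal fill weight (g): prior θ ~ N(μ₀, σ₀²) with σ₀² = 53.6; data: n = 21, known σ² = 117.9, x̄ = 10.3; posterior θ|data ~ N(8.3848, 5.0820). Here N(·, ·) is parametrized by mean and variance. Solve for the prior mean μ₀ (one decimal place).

With known observation variance, the Normal–Normal posterior has precision τ_n = τ₀ + n/σ² and mean μ_n = (τ₀μ₀ + (n/σ²)x̄)/τ_n.
Here τ₀ = 1/53.6 = 0.018657 and τ_data = 21/117.9 = 0.178117, so τ_n = 0.196774.
Rearranging for μ₀: μ₀ = (μ_n·τ_n − τ_data·x̄)/τ₀ = (8.3848·0.196774 − 0.178117·10.3) / 0.018657 = -0.184694/0.018657 ≈ -9.9.

μ₀ = -9.9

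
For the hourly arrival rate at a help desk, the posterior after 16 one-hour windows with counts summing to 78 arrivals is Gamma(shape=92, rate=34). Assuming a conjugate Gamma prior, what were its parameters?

Gamma(shape=14, rate=18)

Gamma–Poisson conjugacy: posterior shape = α + Σxᵢ, posterior rate = β + n.
So α = 92 − 78 = 14 and β = 34 − 16 = 18.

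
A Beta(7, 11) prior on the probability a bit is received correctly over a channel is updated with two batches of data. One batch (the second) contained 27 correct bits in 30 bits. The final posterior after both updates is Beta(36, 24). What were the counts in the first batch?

2 correct bits and 10 errors

Because Beta–binomial updating is additive in the counts, the combined data contributed (α_post−α_prior, β_post−β_prior) successes and failures.
Total across both batches: 36−7=29 correct bits, 24−11=13 errors.
Subtract the second batch: 29−27=2 correct bits and 13−3=10 errors.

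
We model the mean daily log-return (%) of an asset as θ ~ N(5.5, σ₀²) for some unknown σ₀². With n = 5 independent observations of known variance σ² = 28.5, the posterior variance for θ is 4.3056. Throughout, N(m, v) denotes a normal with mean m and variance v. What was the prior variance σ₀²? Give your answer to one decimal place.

σ₀² = 17.6

For the Normal–Normal model with known σ², precisions add: τ_n = τ₀ + n/σ².
So 1/σ₀² = 1/4.3056 − 5/28.5 = 0.232256 − 0.175439 = 0.056817.
Hence σ₀² = 1/0.056817 ≈ 17.6.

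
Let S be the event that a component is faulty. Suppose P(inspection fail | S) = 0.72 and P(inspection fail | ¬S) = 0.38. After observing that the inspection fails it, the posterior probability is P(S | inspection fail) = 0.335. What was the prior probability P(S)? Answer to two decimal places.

In odds form, posterior odds = prior odds × likelihood ratio, so prior odds = posterior odds ÷ LR.
Posterior odds = 0.335/(1−0.335) = 0.5038. LR = 0.72/0.38 = 1.8947.
Prior odds = 0.5038/1.8947 = 0.2659, so P(S) = 0.2659/(1+0.2659) ≈ 0.21.

P(S) = 0.21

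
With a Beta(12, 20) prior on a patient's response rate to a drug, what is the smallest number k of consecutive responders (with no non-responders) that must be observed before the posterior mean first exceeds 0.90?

k = 169

After k responders and 0 non-responders the posterior is Beta(12+k, 20), with mean (12+k)/(12+20+k).
Set (12+k)/(32+k) > 0.90 and solve: k > (0.90·32 − 12)/(1 − 0.90) = 168.000.
The smallest integer exceeding 168.000 is 169, and checking k=169: (181)/(201) = 0.9005 > 0.90.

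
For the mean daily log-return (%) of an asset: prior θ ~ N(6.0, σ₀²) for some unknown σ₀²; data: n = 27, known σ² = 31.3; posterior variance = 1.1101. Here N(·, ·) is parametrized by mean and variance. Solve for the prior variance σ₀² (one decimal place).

Posterior precision equals prior precision plus data precision: 1/σ_n² = 1/σ₀² + n/σ².
So 1/σ₀² = 1/1.1101 − 27/31.3 = 0.900820 − 0.862620 = 0.038200.
Hence σ₀² = 1/0.038200 ≈ 26.2.

σ₀² = 26.2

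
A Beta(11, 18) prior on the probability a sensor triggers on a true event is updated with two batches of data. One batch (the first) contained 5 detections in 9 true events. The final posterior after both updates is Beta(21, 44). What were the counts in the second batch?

5 detections and 22 misses

Because Beta–binomial updating is additive in the counts, the combined data contributed (α_post−α_prior, β_post−β_prior) successes and failures.
Total across both batches: 21−11=10 detections, 44−18=26 misses.
Subtract the first batch: 10−5=5 detections and 26−4=22 misses.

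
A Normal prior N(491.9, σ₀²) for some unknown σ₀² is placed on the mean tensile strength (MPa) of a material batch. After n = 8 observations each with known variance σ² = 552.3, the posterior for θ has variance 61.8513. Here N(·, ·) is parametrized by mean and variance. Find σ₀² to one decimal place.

σ₀² = 594.2

For the Normal–Normal model with known σ², precisions add: τ_n = τ₀ + n/σ².
So 1/σ₀² = 1/61.8513 − 8/552.3 = 0.016168 − 0.014485 = 0.001683.
Hence σ₀² = 1/0.001683 ≈ 594.2.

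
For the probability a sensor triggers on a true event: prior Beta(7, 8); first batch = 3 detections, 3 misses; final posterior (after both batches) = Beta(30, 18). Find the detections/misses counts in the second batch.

20 detections and 7 misses

Sequential conjugate updates are equivalent to a single update on the pooled data, so total successes = posterior α − prior α and total failures = posterior β − prior β.
Total across both batches: 30−7=23 detections, 18−8=10 misses.
Subtract the first batch: 23−3=20 detections and 10−3=7 misses.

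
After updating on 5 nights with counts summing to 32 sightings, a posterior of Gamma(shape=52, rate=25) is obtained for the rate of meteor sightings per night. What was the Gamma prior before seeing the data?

Gamma(shape=20, rate=20)

A Gamma(α, β) prior (rate parametrization) on a Poisson rate with n observations summing to S gives posterior Gamma(α+S, β+n).
So α = 52 − 32 = 20 and β = 25 − 5 = 20.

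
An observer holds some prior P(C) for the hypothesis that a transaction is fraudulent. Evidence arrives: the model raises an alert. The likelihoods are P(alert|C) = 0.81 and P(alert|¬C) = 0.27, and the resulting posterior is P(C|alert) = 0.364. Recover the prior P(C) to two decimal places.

P(C) = 0.16

In odds form, posterior odds = prior odds × likelihood ratio, so prior odds = posterior odds ÷ LR.
Posterior odds = 0.364/(1−0.364) = 0.5723. LR = 0.81/0.27 = 3.0000.
Prior odds = 0.5723/3.0000 = 0.1908, so P(C) = 0.1908/(1+0.1908) ≈ 0.16.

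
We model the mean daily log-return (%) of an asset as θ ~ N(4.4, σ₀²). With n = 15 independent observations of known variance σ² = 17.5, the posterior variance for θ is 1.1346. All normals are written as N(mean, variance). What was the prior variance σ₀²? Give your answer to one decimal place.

For the Normal–Normal model with known σ², precisions add: τ_n = τ₀ + n/σ².
So 1/σ₀² = 1/1.1346 − 15/17.5 = 0.881368 − 0.857143 = 0.024225.
Hence σ₀² = 1/0.024225 ≈ 41.3.

σ₀² = 41.3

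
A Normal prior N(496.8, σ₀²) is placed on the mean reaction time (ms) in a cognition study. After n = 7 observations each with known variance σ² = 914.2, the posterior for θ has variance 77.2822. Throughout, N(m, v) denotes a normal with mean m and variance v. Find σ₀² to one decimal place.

For the Normal–Normal model with known σ², precisions add: τ_n = τ₀ + n/σ².
So 1/σ₀² = 1/77.2822 − 7/914.2 = 0.012940 − 0.007657 = 0.005283.
Hence σ₀² = 1/0.005283 ≈ 189.3.

σ₀² = 189.3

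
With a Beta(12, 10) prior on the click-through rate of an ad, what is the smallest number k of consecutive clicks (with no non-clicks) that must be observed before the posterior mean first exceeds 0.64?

After k clicks and 0 non-clicks the posterior is Beta(12+k, 10), with mean (12+k)/(12+10+k).
Set (12+k)/(22+k) > 0.64 and solve: k > (0.64·22 − 12)/(1 − 0.64) = 5.778.
The smallest integer exceeding 5.778 is 6.

k = 6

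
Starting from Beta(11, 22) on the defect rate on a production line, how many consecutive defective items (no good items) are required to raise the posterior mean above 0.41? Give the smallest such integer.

k = 5

After k defective items and 0 good items the posterior is Beta(11+k, 22), with mean (11+k)/(11+22+k).
Set (11+k)/(33+k) > 0.41 and solve: k > (0.41·33 − 11)/(1 − 0.41) = 4.288.
The smallest integer exceeding 4.288 is 5.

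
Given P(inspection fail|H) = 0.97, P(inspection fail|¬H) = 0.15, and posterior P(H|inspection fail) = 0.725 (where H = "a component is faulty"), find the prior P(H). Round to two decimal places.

P(H) = 0.29

In odds form, posterior odds = prior odds × likelihood ratio, so prior odds = posterior odds ÷ LR.
Posterior odds = 0.725/(1−0.725) = 2.6364. LR = 0.97/0.15 = 6.4667.
Prior odds = 2.6364/6.4667 = 0.4077, so P(H) = 0.4077/(1+0.4077) ≈ 0.29.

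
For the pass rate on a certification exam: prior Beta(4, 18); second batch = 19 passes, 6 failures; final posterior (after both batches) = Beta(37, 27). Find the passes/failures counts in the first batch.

Sequential conjugate updates are equivalent to a single update on the pooled data, so total successes = posterior α − prior α and total failures = posterior β − prior β.
Total across both batches: 37−4=33 passes, 27−18=9 failures.
Subtract the second batch: 33−19=14 passes and 9−6=3 failures.

14 passes and 3 failures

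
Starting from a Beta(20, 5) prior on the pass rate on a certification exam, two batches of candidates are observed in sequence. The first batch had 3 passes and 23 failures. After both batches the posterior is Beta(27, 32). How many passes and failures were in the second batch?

4 passes and 4 failures

Sequential conjugate updates are equivalent to a single update on the pooled data, so total successes = posterior α − prior α and total failures = posterior β − prior β.
Total across both batches: 27−20=7 passes, 32−5=27 failures.
Subtract the first batch: 7−3=4 passes and 27−23=4 failures.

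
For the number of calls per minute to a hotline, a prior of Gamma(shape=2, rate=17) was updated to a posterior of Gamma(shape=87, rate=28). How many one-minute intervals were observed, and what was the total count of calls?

A Gamma(α, β) prior (rate parametrization) on a Poisson rate with n observations summing to S gives posterior Gamma(α+S, β+n).
Matching: Σxᵢ = 87 − 2 = 85 and n = 28 − 17 = 11.

n = 11 one-minute intervals with total 85 calls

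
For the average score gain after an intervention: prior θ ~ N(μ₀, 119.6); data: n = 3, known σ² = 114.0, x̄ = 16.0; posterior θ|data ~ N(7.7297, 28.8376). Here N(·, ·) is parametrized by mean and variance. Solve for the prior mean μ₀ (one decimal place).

μ₀ = -18.3

The posterior mean is a precision-weighted average: μ_n = (τ₀μ₀ + τ_data·x̄)/(τ₀+τ_data), with τ₀=1/σ₀² and τ_data=n/σ².
Here τ₀ = 1/119.6 = 0.008361 and τ_data = 3/114.0 = 0.026316, so τ_n = 0.034677.
Rearranging for μ₀: μ₀ = (μ_n·τ_n − τ_data·x̄)/τ₀ = (7.7297·0.034677 − 0.026316·16.0) / 0.008361 = -0.153013/0.008361 ≈ -18.3.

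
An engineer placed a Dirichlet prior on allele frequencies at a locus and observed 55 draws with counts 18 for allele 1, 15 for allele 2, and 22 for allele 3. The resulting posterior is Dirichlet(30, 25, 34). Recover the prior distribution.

For a Dirichlet(α) prior with multinomial counts c, the posterior is Dirichlet(α + c) componentwise.
Subtract each count from the matching posterior parameter: 30−18=12, 25−15=10, 34−22=12.

Dirichlet(12, 10, 12)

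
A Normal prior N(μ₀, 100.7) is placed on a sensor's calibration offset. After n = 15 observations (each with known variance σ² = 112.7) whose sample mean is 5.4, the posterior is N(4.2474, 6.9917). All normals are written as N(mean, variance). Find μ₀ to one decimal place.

μ₀ = -11.2

With known observation variance, the Normal–Normal posterior has precision τ_n = τ₀ + n/σ² and mean μ_n = (τ₀μ₀ + (n/σ²)x̄)/τ_n.
Here τ₀ = 1/100.7 = 0.009930 and τ_data = 15/112.7 = 0.133097, so τ_n = 0.143027.
Rearranging for μ₀: μ₀ = (μ_n·τ_n − τ_data·x̄)/τ₀ = (4.2474·0.143027 − 0.133097·5.4) / 0.009930 = -0.111231/0.009930 ≈ -11.2.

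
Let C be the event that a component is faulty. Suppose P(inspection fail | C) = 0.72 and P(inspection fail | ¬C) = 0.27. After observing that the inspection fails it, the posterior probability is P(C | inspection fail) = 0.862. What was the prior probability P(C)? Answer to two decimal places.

In odds form, posterior odds = prior odds × likelihood ratio, so prior odds = posterior odds ÷ LR.
Posterior odds = 0.862/(1−0.862) = 6.2464. LR = 0.72/0.27 = 2.6667.
Prior odds = 6.2464/2.6667 = 2.3424, so P(C) = 2.3424/(1+2.3424) ≈ 0.70.

P(C) = 0.70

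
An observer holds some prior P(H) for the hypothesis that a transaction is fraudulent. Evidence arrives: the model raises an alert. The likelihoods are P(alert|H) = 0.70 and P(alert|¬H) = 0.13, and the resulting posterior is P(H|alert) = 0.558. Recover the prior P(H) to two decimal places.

In odds form, posterior odds = prior odds × likelihood ratio, so prior odds = posterior odds ÷ LR.
Posterior odds = 0.558/(1−0.558) = 1.2624. LR = 0.70/0.13 = 5.3846.
Prior odds = 1.2624/5.3846 = 0.2344, so P(H) = 0.2344/(1+0.2344) ≈ 0.19.

P(H) = 0.19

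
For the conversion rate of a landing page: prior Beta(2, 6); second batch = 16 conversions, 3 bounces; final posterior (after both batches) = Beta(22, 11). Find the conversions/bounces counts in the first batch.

Because Beta–binomial updating is additive in the counts, the combined data contributed (α_post−α_prior, β_post−β_prior) successes and failures.
Total across both batches: 22−2=20 conversions, 11−6=5 bounces.
Subtract the second batch: 20−16=4 conversions and 5−3=2 bounces.

4 conversions and 2 bounces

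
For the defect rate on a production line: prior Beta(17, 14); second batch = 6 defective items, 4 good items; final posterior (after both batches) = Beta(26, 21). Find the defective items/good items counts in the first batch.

Sequential conjugate updates are equivalent to a single update on the pooled data, so total successes = posterior α − prior α and total failures = posterior β − prior β.
Total across both batches: 26−17=9 defective items, 21−14=7 good items.
Subtract the second batch: 9−6=3 defective items and 7−4=3 good items.

3 defective items and 3 good items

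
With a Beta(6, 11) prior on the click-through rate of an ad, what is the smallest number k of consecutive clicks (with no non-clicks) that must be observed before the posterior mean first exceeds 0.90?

After k clicks and 0 non-clicks the posterior is Beta(6+k, 11), with mean (6+k)/(6+11+k).
Set (6+k)/(17+k) > 0.90 and solve: k > (0.90·17 − 6)/(1 − 0.90) = 93.000.
The smallest integer exceeding 93.000 is 94, and checking k=94: (100)/(111) = 0.9009 > 0.90.

k = 94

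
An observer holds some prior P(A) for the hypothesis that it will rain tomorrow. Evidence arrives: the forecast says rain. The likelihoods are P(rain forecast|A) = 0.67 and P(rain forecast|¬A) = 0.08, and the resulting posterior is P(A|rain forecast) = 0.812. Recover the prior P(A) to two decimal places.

P(A) = 0.34

Bayes' rule in odds form gives O(A|E) = O(A)·[P(E|A)/P(E|¬A)], hence O(A) = O(A|E)/LR.
Posterior odds = 0.812/(1−0.812) = 4.3191. LR = 0.67/0.08 = 8.3750.
Prior odds = 4.3191/8.3750 = 0.5157, so P(A) = 0.5157/(1+0.5157) ≈ 0.34.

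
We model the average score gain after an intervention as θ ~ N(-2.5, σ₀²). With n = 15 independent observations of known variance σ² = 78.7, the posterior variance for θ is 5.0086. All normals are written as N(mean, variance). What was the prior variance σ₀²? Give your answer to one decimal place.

σ₀² = 110.4

For the Normal–Normal model with known σ², precisions add: τ_n = τ₀ + n/σ².
So 1/σ₀² = 1/5.0086 − 15/78.7 = 0.199657 − 0.190597 = 0.009060.
Hence σ₀² = 1/0.009060 ≈ 110.4.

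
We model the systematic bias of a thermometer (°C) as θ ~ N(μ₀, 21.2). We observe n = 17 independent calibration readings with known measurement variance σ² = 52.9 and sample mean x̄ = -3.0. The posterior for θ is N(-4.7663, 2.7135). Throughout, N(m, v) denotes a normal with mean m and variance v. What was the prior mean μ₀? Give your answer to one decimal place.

The posterior mean is a precision-weighted average: μ_n = (τ₀μ₀ + τ_data·x̄)/(τ₀+τ_data), with τ₀=1/σ₀² and τ_data=n/σ².
Here τ₀ = 1/21.2 = 0.047170 and τ_data = 17/52.9 = 0.321361, so τ_n = 0.368531.
Rearranging for μ₀: μ₀ = (μ_n·τ_n − τ_data·x̄)/τ₀ = (-4.7663·0.368531 − 0.321361·-3.0) / 0.047170 = -0.792446/0.047170 ≈ -16.8.

μ₀ = -16.8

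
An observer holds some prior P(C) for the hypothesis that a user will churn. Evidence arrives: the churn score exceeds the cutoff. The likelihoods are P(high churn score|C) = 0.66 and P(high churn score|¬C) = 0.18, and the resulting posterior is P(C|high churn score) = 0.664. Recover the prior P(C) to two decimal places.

P(C) = 0.35

In odds form, posterior odds = prior odds × likelihood ratio, so prior odds = posterior odds ÷ LR.
Posterior odds = 0.664/(1−0.664) = 1.9762. LR = 0.66/0.18 = 3.6667.
Prior odds = 1.9762/3.6667 = 0.5390, so P(C) = 0.5390/(1+0.5390) ≈ 0.35.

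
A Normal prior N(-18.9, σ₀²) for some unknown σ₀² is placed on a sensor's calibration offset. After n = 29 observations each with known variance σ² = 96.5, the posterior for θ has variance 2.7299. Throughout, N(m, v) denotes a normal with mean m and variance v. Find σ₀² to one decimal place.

σ₀² = 15.2

Posterior precision equals prior precision plus data precision: 1/σ_n² = 1/σ₀² + n/σ².
So 1/σ₀² = 1/2.7299 − 29/96.5 = 0.366314 − 0.300518 = 0.065796.
Hence σ₀² = 1/0.065796 ≈ 15.2.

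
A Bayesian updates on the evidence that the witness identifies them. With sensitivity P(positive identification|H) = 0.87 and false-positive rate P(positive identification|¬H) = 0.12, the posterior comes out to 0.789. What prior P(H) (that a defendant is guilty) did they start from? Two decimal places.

P(H) = 0.34

In odds form, posterior odds = prior odds × likelihood ratio, so prior odds = posterior odds ÷ LR.
Posterior odds = 0.789/(1−0.789) = 3.7393. LR = 0.87/0.12 = 7.2500.
Prior odds = 3.7393/7.2500 = 0.5158, so P(H) = 0.5158/(1+0.5158) ≈ 0.34.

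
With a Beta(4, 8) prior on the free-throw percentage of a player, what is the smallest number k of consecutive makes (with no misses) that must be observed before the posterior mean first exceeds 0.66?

k = 12

After k makes and 0 misses the posterior is Beta(4+k, 8), with mean (4+k)/(4+8+k).
Set (4+k)/(12+k) > 0.66 and solve: k > (0.66·12 − 4)/(1 − 0.66) = 11.529.
The smallest integer exceeding 11.529 is 12, and checking k=12: (16)/(24) = 0.6667 > 0.66.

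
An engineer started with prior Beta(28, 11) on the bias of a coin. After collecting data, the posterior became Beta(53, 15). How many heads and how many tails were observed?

Beta is conjugate to the binomial likelihood: posterior = Beta(α+s, β+f).
So s = 53 − 28 = 25 and f = 15 − 11 = 4.

25 heads and 4 tails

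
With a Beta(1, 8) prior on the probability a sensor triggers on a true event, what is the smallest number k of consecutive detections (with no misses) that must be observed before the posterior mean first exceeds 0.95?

After k detections and 0 misses the posterior is Beta(1+k, 8), with mean (1+k)/(1+8+k).
Set (1+k)/(9+k) > 0.95 and solve: k > (0.95·9 − 1)/(1 − 0.95) = 151.000.
The smallest integer exceeding 151.000 is 152, and checking k=152: (153)/(161) = 0.9503 > 0.95.

k = 152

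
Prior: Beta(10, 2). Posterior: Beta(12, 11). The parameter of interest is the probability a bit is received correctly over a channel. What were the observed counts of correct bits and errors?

Under Beta–binomial conjugacy the posterior parameters are (α+s, β+f).
So s = 12 − 10 = 2 and f = 11 − 2 = 9.

2 correct bits and 9 errors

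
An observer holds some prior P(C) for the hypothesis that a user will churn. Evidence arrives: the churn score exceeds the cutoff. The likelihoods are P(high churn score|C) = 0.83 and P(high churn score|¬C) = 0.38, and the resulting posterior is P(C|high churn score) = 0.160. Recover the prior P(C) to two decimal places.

Bayes' rule in odds form gives O(C|E) = O(C)·[P(E|C)/P(E|¬C)], hence O(C) = O(C|E)/LR.
Posterior odds = 0.160/(1−0.160) = 0.1905. LR = 0.83/0.38 = 2.1842.
Prior odds = 0.1905/2.1842 = 0.0872, so P(C) = 0.0872/(1+0.0872) ≈ 0.08.

P(C) = 0.08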